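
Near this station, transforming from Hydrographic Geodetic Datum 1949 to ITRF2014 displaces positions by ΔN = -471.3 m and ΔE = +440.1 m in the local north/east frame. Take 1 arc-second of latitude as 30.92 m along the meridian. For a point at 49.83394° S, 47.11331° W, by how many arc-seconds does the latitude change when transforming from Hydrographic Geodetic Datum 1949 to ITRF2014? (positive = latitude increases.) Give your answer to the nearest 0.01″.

1″ of latitude = 30.92 m, so Δφ = -471.3 / 30.92 = -15.243″.

Δφ = -15.24″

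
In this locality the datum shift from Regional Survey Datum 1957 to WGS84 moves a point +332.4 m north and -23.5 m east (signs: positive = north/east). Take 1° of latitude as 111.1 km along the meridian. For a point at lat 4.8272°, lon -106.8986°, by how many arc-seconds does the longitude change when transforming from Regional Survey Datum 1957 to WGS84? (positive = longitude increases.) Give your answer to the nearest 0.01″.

Δλ = -0.76″

At latitude 4.8272°, cos φ = 0.996453.
1° of longitude at this latitude = 111.1 × cos φ = 110.71 km, so Δλ = -23.5 / 110705.9 = -0.0002123° = -0.764″.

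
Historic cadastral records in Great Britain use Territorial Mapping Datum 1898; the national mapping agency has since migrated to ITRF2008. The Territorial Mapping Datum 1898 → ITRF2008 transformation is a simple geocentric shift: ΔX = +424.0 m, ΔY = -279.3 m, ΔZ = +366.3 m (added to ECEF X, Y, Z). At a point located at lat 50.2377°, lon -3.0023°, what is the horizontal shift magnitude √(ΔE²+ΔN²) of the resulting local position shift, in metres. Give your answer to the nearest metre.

The local east axis at (φ, λ) is (−sin λ, cos λ, 0), so ΔE = −sin(-3.0023°)·424.0 + cos(-3.0023°)·(-279.3) = -256.71 m.
The local north axis is (−sin φ cos λ, −sin φ sin λ, cos φ), giving ΔN = -325.483 − 11.245 + 234.287 = -102.44 m.
Horizontal magnitude = √(ΔE² + ΔN²) = √((-256.71)² + (-102.44)²) = 276.39 m.

276 m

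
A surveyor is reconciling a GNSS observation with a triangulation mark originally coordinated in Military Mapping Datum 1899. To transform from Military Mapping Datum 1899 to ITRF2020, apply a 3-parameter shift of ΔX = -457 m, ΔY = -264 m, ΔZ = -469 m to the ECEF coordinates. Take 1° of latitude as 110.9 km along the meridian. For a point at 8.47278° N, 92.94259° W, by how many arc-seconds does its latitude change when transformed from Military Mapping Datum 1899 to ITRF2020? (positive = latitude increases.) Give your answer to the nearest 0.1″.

Δφ = -16.4″

sin φ = 0.147340, cos φ = 0.989086, sin λ = -0.998681, cos λ = -0.051335.
North component: ΔN = −sin φ cos λ·ΔX − sin φ sin λ·ΔY + cos φ·ΔZ = −(0.147340)(-0.051335)(-457) − (0.147340)(-0.998681)(-264) + (0.989086)(-469) = -506.18 m.
1° of latitude spans 110900 m, so Δφ = -506.18 / 110900 × 3600 = -16.432″.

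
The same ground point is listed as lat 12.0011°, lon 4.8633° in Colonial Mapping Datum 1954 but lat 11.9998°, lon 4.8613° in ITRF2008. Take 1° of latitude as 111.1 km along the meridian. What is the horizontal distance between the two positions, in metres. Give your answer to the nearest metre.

261 m

Δφ = 11.9998° − 12.0011° = -0.0013°; Δλ = 4.8613° − 4.8633° = -0.0020°.
ΔN = Δφ × 111100 = -144.4 m; ΔE = Δλ × 111100 × cos(12.0011°) = -0.0020 × 111100 × 0.978144 = -217.3 m.
Distance = √(ΔE² + ΔN²) = √((-217.3)² + (-144.4)²) = 261.0 m.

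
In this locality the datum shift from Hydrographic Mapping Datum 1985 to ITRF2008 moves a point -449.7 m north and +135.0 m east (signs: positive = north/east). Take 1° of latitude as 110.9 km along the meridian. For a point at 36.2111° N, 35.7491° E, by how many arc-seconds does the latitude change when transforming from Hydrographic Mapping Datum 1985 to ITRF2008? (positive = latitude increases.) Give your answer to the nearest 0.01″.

Δφ = -14.60″

1° of latitude = 110.9 km, so Δφ = -449.7 / 110900 = -0.0040550° = -14.598″.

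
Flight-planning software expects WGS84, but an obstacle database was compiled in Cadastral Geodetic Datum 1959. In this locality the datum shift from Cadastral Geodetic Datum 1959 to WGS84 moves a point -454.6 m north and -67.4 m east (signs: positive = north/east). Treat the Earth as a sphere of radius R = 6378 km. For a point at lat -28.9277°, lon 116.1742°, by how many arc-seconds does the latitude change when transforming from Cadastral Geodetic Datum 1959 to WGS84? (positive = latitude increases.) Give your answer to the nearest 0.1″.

On a sphere of radius R, 1 rad of latitude = R, so Δφ = ΔN / R = -454.6 / 6378000 = -7.1276e-05 rad = -14.702″.

Δφ = -14.7″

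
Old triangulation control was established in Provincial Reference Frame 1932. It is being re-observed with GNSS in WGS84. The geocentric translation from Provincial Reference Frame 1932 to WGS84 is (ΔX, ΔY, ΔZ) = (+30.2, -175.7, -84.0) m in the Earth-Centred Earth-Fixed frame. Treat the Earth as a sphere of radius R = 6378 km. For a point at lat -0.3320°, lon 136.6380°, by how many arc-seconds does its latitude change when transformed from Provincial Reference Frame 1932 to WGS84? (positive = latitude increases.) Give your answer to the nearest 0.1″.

sin φ = -0.005794, cos φ = 0.999983, sin λ = 0.686605, cos λ = -0.727030.
North component: ΔN = −sin φ cos λ·ΔX − sin φ sin λ·ΔY + cos φ·ΔZ = −(-0.005794)(-0.727030)(30.2) − (-0.005794)(0.686605)(-175.7) + (0.999983)(-84.0) = -84.82 m.
1° of latitude spans πR/180 = 111317 m, so Δφ = -84.82 / 111317 × 3600 = -2.743″.

Δφ = -2.7″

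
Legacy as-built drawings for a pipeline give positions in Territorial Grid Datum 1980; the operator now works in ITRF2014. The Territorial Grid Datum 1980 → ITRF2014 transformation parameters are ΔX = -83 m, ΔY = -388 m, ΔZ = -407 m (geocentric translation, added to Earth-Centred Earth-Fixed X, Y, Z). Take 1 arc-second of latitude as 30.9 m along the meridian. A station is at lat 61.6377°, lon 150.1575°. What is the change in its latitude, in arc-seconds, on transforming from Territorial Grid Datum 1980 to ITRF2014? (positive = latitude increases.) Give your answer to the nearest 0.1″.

Δφ = -2.8″

sin φ = 0.879961, cos φ = 0.475045, sin λ = 0.497618, cos λ = -0.867397.
North component: ΔN = −sin φ cos λ·ΔX − sin φ sin λ·ΔY + cos φ·ΔZ = −(0.879961)(-0.867397)(-83) − (0.879961)(0.497618)(-388) + (0.475045)(-407) = -86.80 m.
1° of latitude spans 3600 × 30.90 = 111240 m, so Δφ = -86.80 / 111240 × 3600 = -2.809″.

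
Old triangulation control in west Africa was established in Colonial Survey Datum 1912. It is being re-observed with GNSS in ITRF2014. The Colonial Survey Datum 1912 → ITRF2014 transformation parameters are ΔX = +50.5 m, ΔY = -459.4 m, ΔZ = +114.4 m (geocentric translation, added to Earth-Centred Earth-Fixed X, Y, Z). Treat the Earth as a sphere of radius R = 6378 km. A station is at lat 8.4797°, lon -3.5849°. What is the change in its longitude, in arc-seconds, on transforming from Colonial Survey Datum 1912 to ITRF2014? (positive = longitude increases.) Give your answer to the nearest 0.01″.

sin φ = 0.147459, cos φ = 0.989068, sin λ = -0.062527, cos λ = 0.998043.
East component: ΔE = −sin λ·ΔX + cos λ·ΔY = −(-0.062527)(50.5) + (0.998043)(-459.4) = -455.34 m.
1° of latitude spans πR/180 = 111317 m; at latitude φ, 1° of longitude spans that × cos φ = 110100.2 m, so Δλ = -455.34 / 110100.2 × 3600 = -14.889″.

Δλ = -14.89″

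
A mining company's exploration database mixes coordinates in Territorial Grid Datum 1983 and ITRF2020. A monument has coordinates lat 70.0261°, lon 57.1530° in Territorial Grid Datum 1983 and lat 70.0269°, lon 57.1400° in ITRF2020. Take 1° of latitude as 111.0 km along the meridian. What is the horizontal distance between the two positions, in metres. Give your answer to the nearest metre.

Δφ = 70.0269° − 70.0261° = +0.0008°; Δλ = 57.1400° − 57.1530° = -0.0130°.
ΔN = Δφ × 111000 = 88.8 m; ΔE = Δλ × 111000 × cos(70.0261°) = -0.0130 × 111000 × 0.341592 = -492.9 m.
Distance = √(ΔE² + ΔN²) = √((-492.9)² + 88.8²) = 500.9 m.

501 m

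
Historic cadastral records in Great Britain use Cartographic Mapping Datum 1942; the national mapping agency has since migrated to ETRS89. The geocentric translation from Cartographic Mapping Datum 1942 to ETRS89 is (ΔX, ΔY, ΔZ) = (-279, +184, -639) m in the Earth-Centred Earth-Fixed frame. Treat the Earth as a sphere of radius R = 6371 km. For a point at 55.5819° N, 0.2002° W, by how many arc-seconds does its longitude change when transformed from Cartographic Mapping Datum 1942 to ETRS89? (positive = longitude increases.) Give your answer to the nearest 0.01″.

sin φ = 0.824935, cos φ = 0.565228, sin λ = -0.003494, cos λ = 0.999994.
East component: ΔE = −sin λ·ΔX + cos λ·ΔY = −(-0.003494)(-279) + (0.999994)(184) = 183.02 m.
1° of latitude spans πR/180 = 111195 m; at latitude φ, 1° of longitude spans that × cos φ = 62850.4 m, so Δλ = 183.02 / 62850.4 × 3600 = 10.483″.

Δλ = 10.48″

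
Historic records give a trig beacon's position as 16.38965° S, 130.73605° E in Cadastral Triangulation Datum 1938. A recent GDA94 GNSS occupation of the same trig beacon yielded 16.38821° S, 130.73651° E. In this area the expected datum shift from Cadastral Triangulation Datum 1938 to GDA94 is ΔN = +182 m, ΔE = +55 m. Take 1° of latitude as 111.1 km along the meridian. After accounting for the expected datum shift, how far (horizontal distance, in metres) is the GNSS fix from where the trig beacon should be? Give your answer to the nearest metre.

23 m

Observed coordinate differences: Δφ = +0.00144°, Δλ = +0.00046°.
Converting to metres (1° lat = 111100 m, cos φ = 0.959365): observed ΔN = 160.0 m, observed ΔE = 49.0 m.
Subtracting the expected shift leaves a residual of 160.0 − (182) = -22.0 m north and 49.0 − (55) = -6.0 m east.
Residual distance = √((-22.0)² + (-6.0)²) = 22.8 m.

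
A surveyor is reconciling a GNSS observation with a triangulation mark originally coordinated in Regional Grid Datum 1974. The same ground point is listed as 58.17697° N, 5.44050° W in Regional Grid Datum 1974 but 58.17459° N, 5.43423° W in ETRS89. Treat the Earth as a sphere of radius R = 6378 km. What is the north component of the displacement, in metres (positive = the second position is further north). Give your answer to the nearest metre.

ΔN = -265 m

Δφ = 58.17459° − 58.17697° = -0.00238°; Δλ = -5.43423° − -5.44050° = +0.00627°.
1° along a meridian = πR/180 = 111317 m.
ΔN = Δφ × 111317 = -264.9 m; ΔE = Δλ × 111317 × cos(58.17697°) = +0.00627 × 111317 × 0.527297 = 368.0 m.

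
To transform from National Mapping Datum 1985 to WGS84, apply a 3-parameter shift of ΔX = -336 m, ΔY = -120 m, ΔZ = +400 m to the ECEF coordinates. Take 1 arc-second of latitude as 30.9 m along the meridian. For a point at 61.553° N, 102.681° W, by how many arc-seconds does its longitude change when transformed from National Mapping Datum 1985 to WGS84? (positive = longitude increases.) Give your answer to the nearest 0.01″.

Δλ = -20.48″

sin φ = 0.879258, cos φ = 0.476346, sin λ = -0.975607, cos λ = -0.219523.
East component: ΔE = −sin λ·ΔX + cos λ·ΔY = −(-0.975607)(-336) + (-0.219523)(-120) = -301.46 m.
1° of latitude spans 3600 × 30.90 = 111240 m; at latitude φ, 1° of longitude spans that × cos φ = 52988.7 m, so Δλ = -301.46 / 52988.7 × 3600 = -20.481″.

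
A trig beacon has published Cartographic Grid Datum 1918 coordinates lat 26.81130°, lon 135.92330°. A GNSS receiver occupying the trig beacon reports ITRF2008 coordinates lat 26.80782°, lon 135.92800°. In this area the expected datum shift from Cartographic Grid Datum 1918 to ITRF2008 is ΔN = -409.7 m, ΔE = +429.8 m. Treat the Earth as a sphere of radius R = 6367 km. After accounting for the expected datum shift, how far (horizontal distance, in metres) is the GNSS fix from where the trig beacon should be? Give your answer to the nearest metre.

43 m

Observed coordinate differences: Δφ = -0.00348°, Δλ = +0.00470°.
Converting to metres (1° lat = 111125 m, cos φ = 0.892497): observed ΔN = -386.7 m, observed ΔE = 466.1 m.
Subtracting the expected shift leaves a residual of -386.7 − (-409.7) = 23.0 m north and 466.1 − (429.8) = 36.3 m east.
Residual distance = √(23.0² + 36.3²) = 43.0 m.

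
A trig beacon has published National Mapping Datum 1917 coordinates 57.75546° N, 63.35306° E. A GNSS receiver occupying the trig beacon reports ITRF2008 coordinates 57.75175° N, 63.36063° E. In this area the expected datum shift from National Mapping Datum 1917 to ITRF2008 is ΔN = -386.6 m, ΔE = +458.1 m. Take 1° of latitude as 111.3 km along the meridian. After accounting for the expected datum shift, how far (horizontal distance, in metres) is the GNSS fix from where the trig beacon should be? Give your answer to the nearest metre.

Observed coordinate differences: Δφ = -0.00371°, Δλ = +0.00757°.
Converting to metres (1° lat = 111300 m, cos φ = 0.533534): observed ΔN = -412.9 m, observed ΔE = 449.5 m.
Subtracting the expected shift leaves a residual of -412.9 − (-386.6) = -26.3 m north and 449.5 − (458.1) = -8.6 m east.
Residual distance = √((-26.3)² + (-8.6)²) = 27.7 m.

28 m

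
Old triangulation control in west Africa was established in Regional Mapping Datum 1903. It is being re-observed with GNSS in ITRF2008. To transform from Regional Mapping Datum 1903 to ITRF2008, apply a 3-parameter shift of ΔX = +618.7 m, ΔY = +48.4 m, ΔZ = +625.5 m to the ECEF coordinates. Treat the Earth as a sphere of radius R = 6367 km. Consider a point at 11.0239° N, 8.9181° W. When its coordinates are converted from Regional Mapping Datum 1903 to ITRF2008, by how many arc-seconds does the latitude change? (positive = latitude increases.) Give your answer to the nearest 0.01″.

sin φ = 0.191218, cos φ = 0.981548, sin λ = -0.155022, cos λ = 0.987911.
North component: ΔN = −sin φ cos λ·ΔX − sin φ sin λ·ΔY + cos φ·ΔZ = −(0.191218)(0.987911)(618.7) − (0.191218)(-0.155022)(48.4) + (0.981548)(625.5) = 498.52 m.
1° of latitude spans πR/180 = 111125 m, so Δφ = 498.52 / 111125 × 3600 = 16.150″.

Δφ = 16.15″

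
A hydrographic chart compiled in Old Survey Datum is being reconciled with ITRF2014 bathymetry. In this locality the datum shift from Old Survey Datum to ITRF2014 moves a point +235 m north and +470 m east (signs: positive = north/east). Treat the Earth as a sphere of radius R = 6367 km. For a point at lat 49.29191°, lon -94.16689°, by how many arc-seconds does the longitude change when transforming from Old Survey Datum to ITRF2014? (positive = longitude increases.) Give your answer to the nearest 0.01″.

Δλ = 23.35″

At latitude 49.29191°, cos φ = 0.652205.
One radian of longitude at latitude φ spans R cos φ, so Δλ = ΔE / (R cos φ) = 470.0 / (6367000 × 0.652205) = 1.1318e-04 rad = 23.346″.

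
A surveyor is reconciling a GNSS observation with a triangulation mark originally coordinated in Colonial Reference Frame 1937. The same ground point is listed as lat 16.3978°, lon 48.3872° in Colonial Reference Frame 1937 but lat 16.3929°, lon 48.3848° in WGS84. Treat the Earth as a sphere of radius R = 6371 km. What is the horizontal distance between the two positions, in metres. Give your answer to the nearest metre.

Δφ = 16.3929° − 16.3978° = -0.0049°; Δλ = 48.3848° − 48.3872° = -0.0024°.
1° along a meridian = πR/180 = 111195 m.
ΔN = Δφ × 111195 = -544.9 m; ΔE = Δλ × 111195 × cos(16.3978°) = -0.0024 × 111195 × 0.959325 = -256.0 m.
Distance = √(ΔE² + ΔN²) = √((-256.0)² + (-544.9)²) = 602.0 m.

602 m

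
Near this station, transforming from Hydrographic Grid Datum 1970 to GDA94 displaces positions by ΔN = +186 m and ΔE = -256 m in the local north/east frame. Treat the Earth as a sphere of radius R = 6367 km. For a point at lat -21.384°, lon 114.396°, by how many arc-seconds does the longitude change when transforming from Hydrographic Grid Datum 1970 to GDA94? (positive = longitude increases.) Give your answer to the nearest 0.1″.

At latitude -21.384°, cos φ = 0.931158.
One radian of longitude at latitude φ spans R cos φ, so Δλ = ΔE / (R cos φ) = -256.0 / (6367000 × 0.931158) = -4.3180e-05 rad = -8.906″.

Δλ = -8.9″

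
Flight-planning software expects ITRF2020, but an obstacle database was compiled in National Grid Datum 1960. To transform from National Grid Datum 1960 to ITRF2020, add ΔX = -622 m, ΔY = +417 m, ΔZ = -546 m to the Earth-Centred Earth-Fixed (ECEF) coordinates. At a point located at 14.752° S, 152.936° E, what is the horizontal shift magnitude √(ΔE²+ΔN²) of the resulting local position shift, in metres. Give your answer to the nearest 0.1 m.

350.0 m

At φ = -14.752°, λ = 152.936°: sin φ = -0.254636, cos φ = 0.967037, sin λ = 0.454985, cos λ = -0.890499.
ΔE = −sin λ·ΔX + cos λ·ΔY = −(0.454985)·(-622) + (-0.890499)·(417) = -88.34 m.
ΔN = −sin φ cos λ·ΔX − sin φ sin λ·ΔY + cos φ·ΔZ = −(-0.254636)(-0.890499)(-622) − (-0.254636)(0.454985)(417) + (0.967037)(-546) = -338.65 m.
Horizontal magnitude = √(ΔE² + ΔN²) = √((-88.34)² + (-338.65)²) = 349.98 m.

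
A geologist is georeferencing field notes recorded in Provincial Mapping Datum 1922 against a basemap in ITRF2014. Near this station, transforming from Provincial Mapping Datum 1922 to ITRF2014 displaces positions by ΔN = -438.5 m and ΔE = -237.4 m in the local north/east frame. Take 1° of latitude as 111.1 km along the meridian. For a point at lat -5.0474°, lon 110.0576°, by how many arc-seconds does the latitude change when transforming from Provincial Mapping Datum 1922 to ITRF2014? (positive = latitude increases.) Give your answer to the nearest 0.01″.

1° of latitude = 111.1 km, so Δφ = -438.5 / 111100 = -0.0039469° = -14.209″.

Δφ = -14.21″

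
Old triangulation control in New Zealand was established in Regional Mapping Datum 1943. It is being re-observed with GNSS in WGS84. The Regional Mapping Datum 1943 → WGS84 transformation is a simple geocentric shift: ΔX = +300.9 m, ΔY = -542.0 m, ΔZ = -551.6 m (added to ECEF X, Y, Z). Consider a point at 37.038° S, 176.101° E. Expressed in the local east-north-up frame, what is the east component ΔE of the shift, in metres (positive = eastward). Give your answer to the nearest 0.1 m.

ΔE = 520.3 m

At φ = -37.038°, λ = 176.101°: sin φ = -0.602345, cos φ = 0.798236, sin λ = 0.067998, cos λ = -0.997685.
ΔE = −sin λ·ΔX + cos λ·ΔY = −(0.067998)·(300.9) + (-0.997685)·(-542.0) = 520.28 m.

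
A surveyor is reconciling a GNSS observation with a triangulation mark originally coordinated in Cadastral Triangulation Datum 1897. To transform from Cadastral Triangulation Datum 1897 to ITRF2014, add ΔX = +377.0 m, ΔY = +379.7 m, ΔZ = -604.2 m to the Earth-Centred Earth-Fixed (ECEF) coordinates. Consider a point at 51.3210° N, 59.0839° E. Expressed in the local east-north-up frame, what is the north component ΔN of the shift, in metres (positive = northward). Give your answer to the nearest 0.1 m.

At φ = 51.3210°, λ = 59.0839°: sin φ = 0.780660, cos φ = 0.624957, sin λ = 0.857921, cos λ = 0.513782.
ΔN = −sin φ cos λ·ΔX − sin φ sin λ·ΔY + cos φ·ΔZ = −(0.780660)(0.513782)(377.0) − (0.780660)(0.857921)(379.7) + (0.624957)(-604.2) = -783.11 m.

ΔN = -783.1 m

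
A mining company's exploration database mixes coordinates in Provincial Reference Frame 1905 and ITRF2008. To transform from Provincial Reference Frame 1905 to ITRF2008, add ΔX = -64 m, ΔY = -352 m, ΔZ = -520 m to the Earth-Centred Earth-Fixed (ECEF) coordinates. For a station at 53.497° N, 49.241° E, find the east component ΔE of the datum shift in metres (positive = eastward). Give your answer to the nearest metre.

The local east axis at (φ, λ) is (−sin λ, cos λ, 0), so ΔE = −sin(49.241°)·(-64) + cos(49.241°)·(-352) = -181.34 m.

ΔE = -181 m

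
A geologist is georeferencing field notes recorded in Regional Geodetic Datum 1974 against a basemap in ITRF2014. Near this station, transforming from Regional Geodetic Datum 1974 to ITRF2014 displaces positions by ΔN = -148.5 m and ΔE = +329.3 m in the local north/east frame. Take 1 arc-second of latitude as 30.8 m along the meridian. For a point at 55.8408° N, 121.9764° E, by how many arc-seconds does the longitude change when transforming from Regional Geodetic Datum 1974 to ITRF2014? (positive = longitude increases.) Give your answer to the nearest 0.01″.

Δλ = 19.04″

At latitude 55.8408°, cos φ = 0.561494.
1″ of longitude at this latitude = 30.80 × cos φ = 17.2940 m, so Δλ = 329.3 / 17.2940 = 19.041″.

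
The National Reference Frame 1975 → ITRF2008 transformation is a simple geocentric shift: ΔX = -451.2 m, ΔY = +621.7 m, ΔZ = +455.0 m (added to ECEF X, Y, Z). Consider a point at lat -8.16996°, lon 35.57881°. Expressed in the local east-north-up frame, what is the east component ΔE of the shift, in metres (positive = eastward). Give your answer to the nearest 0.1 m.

The local east axis at (φ, λ) is (−sin λ, cos λ, 0), so ΔE = −sin(35.57881°)·(-451.2) + cos(35.57881°)·621.7 = 768.16 m.

ΔE = 768.2 m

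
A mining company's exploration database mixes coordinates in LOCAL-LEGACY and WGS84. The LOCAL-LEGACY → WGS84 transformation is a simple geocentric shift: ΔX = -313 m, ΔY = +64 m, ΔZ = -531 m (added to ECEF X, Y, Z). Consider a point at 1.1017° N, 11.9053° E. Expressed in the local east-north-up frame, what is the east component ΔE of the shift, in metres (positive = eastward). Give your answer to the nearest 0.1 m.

ΔE = 127.2 m

At φ = 1.1017°, λ = 11.9053°: sin φ = 0.019227, cos φ = 0.999815, sin λ = 0.206295, cos λ = 0.978490.
ΔE = −sin λ·ΔX + cos λ·ΔY = −(0.206295)·(-313) + (0.978490)·(64) = 127.19 m.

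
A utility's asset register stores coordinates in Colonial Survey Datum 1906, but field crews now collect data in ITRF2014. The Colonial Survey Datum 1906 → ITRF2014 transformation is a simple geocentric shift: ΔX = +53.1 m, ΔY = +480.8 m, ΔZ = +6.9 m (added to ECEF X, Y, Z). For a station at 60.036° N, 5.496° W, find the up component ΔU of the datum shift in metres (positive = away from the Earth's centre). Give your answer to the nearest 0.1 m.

At φ = 60.036°, λ = -5.496°: sin φ = 0.866339, cos φ = 0.499456, sin λ = -0.095776, cos λ = 0.995403.
ΔU = cos φ cos λ·ΔX + cos φ sin λ·ΔY + sin φ·ΔZ = (0.499456)(0.995403)(53.1) + (0.499456)(-0.095776)(480.8) + (0.866339)(6.9) = 9.38 m.

ΔU = 9.4 m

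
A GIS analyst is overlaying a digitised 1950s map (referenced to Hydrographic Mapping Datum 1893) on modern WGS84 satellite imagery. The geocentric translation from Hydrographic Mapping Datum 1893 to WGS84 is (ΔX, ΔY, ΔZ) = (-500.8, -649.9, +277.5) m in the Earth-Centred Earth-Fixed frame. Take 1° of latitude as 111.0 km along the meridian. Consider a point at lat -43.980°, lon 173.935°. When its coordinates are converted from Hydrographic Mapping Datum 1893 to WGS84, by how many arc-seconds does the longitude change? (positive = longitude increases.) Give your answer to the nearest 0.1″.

Δλ = 31.5″

sin φ = -0.694407, cos φ = 0.719582, sin λ = 0.105657, cos λ = -0.994403.
East component: ΔE = −sin λ·ΔX + cos λ·ΔY = −(0.105657)(-500.8) + (-0.994403)(-649.9) = 699.18 m.
1° of latitude spans 111000 m; at latitude φ, 1° of longitude spans that × cos φ = 79873.6 m, so Δλ = 699.18 / 79873.6 × 3600 = 31.513″.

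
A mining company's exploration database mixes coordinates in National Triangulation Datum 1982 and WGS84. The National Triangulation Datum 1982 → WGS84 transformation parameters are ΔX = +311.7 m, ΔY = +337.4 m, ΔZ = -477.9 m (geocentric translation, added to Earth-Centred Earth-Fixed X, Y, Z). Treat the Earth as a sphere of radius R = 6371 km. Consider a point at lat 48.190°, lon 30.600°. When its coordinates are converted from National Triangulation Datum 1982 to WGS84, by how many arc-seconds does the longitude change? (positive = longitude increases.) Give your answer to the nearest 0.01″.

Δλ = 6.40″

sin φ = 0.745360, cos φ = 0.666663, sin λ = 0.509041, cos λ = 0.860742.
East component: ΔE = −sin λ·ΔX + cos λ·ΔY = −(0.509041)(311.7) + (0.860742)(337.4) = 131.75 m.
1° of latitude spans πR/180 = 111195 m; at latitude φ, 1° of longitude spans that × cos φ = 74129.5 m, so Δλ = 131.75 / 74129.5 × 3600 = 6.398″.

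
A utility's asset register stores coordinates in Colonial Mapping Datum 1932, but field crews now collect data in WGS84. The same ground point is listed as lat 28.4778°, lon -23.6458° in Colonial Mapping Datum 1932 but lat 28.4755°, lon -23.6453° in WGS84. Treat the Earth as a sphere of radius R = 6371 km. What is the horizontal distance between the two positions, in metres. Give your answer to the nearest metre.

260 m

Δφ = 28.4755° − 28.4778° = -0.0023°; Δλ = -23.6453° − -23.6458° = +0.0005°.
1° along a meridian = πR/180 = 111195 m.
ΔN = Δφ × 111195 = -255.7 m; ΔE = Δλ × 111195 × cos(28.4778°) = +0.0005 × 111195 × 0.879002 = 48.9 m.
Distance = √(ΔE² + ΔN²) = √(48.9² + (-255.7)²) = 260.4 m.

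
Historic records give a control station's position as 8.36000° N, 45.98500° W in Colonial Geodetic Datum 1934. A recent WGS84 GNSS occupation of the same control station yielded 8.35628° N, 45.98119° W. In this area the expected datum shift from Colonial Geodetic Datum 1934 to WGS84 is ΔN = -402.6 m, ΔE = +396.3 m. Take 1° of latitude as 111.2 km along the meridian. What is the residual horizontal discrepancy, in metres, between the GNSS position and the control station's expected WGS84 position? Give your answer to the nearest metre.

Observed coordinate differences: Δφ = -0.00372°, Δλ = +0.00381°.
Converting to metres (1° lat = 111200 m, cos φ = 0.989374): observed ΔN = -413.7 m, observed ΔE = 419.2 m.
Subtracting the expected shift leaves a residual of -413.7 − (-402.6) = -11.1 m north and 419.2 − (396.3) = 22.9 m east.
Residual distance = √((-11.1)² + 22.9²) = 25.4 m.

25 m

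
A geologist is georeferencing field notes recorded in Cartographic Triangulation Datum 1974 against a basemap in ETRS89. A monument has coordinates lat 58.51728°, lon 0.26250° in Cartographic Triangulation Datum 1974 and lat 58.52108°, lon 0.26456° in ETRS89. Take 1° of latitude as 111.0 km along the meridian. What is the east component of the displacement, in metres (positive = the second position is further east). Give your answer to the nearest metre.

ΔE = 119 m

Δφ = 58.52108° − 58.51728° = +0.00380°; Δλ = 0.26456° − 0.26250° = +0.00206°.
ΔN = Δφ × 111000 = 421.8 m; ΔE = Δλ × 111000 × cos(58.51728°) = +0.00206 × 111000 × 0.522241 = 119.4 m.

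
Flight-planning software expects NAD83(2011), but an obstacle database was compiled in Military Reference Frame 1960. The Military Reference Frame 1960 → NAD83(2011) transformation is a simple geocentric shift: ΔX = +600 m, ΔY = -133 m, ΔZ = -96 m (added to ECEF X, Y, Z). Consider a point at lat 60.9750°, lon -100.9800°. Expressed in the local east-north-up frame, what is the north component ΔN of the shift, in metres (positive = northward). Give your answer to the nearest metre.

ΔN = -61 m

The local north axis is (−sin φ cos λ, −sin φ sin λ, cos φ), giving ΔN = 99.927 − 114.167 − 46.578 = -60.82 m.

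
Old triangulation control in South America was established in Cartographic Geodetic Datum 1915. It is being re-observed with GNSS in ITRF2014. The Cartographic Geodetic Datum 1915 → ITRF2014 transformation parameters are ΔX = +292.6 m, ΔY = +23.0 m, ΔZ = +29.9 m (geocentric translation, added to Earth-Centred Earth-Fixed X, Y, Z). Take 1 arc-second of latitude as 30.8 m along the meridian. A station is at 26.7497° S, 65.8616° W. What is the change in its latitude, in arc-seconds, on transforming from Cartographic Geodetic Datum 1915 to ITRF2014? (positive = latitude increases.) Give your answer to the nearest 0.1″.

sin φ = -0.450094, cos φ = 0.892981, sin λ = -0.912560, cos λ = 0.408942.
North component: ΔN = −sin φ cos λ·ΔX − sin φ sin λ·ΔY + cos φ·ΔZ = −(-0.450094)(0.408942)(292.6) − (-0.450094)(-0.912560)(23.0) + (0.892981)(29.9) = 71.11 m.
1° of latitude spans 3600 × 30.80 = 110880 m, so Δφ = 71.11 / 110880 × 3600 = 2.309″.

Δφ = 2.3″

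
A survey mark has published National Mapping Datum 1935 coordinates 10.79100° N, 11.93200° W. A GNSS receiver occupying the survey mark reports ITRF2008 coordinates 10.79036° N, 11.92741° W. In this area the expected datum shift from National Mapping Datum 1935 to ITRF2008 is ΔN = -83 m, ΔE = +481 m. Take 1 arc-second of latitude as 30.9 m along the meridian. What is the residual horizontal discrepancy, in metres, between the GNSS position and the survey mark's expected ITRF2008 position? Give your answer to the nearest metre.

Observed coordinate differences: Δφ = -0.00064°, Δλ = +0.00459°.
Converting to metres (1° lat = 111240 m, cos φ = 0.982317): observed ΔN = -71.2 m, observed ΔE = 501.6 m.
Subtracting the expected shift leaves a residual of -71.2 − (-83) = 11.8 m north and 501.6 − (481) = 20.6 m east.
Residual distance = √(11.8² + 20.6²) = 23.7 m.

24 m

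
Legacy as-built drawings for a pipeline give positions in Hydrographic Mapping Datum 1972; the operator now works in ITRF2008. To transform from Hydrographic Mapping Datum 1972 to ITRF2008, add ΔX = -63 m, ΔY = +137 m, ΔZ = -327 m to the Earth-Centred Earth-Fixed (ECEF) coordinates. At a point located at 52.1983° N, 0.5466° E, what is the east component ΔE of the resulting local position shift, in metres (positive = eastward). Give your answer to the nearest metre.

ΔE = 138 m

The local east axis at (φ, λ) is (−sin λ, cos λ, 0), so ΔE = −sin(0.5466°)·(-63) + cos(0.5466°)·137 = 137.59 m.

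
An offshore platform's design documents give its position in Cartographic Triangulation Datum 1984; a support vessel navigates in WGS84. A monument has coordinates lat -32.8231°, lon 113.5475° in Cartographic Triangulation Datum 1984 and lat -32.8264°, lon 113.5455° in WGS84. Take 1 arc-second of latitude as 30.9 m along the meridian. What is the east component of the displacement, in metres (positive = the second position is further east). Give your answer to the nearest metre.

Δφ = -32.8264° − -32.8231° = -0.0033°; Δλ = 113.5455° − 113.5475° = -0.0020°.
1° of latitude = 3600 × 30.90 = 111240 m.
ΔN = Δφ × 111240 = -367.1 m; ΔE = Δλ × 111240 × cos(-32.8231°) = -0.0020 × 111240 × 0.840348 = -187.0 m.

ΔE = -187 m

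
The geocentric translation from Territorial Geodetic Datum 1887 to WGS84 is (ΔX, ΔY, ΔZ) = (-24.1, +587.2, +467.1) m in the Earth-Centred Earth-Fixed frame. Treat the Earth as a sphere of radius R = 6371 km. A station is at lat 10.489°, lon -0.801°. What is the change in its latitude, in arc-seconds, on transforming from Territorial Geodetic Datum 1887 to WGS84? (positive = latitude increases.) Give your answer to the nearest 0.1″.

Δφ = 15.1″

sin φ = 0.182047, cos φ = 0.983290, sin λ = -0.013980, cos λ = 0.999902.
North component: ΔN = −sin φ cos λ·ΔX − sin φ sin λ·ΔY + cos φ·ΔZ = −(0.182047)(0.999902)(-24.1) − (0.182047)(-0.013980)(587.2) + (0.983290)(467.1) = 465.18 m.
1° of latitude spans πR/180 = 111195 m, so Δφ = 465.18 / 111195 × 3600 = 15.060″.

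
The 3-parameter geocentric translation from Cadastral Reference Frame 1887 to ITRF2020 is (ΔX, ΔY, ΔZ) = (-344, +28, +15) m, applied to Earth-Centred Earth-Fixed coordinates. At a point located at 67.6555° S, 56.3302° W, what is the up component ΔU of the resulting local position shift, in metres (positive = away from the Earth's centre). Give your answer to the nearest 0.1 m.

ΔU = -95.2 m

At φ = -67.6555°, λ = -56.3302°: sin φ = -0.924915, cos φ = 0.380175, sin λ = -0.832246, cos λ = 0.554406.
ΔU = cos φ cos λ·ΔX + cos φ sin λ·ΔY + sin φ·ΔZ = (0.380175)(0.554406)(-344) + (0.380175)(-0.832246)(28) + (-0.924915)(15) = -95.24 m.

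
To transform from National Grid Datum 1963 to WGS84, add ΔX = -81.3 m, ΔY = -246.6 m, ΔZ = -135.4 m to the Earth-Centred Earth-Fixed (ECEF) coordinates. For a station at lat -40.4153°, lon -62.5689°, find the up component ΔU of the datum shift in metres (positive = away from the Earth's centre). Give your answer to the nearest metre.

ΔU = 226 m

The local up (radial) axis is (cos φ cos λ, cos φ sin λ, sin φ), giving ΔU = -28.516 + 166.643 + 87.783 = 225.91 m.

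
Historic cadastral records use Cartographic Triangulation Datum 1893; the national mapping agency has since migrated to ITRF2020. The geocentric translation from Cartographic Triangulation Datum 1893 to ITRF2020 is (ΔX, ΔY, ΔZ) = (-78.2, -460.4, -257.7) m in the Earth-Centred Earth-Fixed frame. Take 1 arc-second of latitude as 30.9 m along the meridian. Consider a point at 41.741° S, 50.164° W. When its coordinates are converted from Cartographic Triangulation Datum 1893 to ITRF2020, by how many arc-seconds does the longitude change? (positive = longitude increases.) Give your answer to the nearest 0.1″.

Δλ = -15.4″

sin φ = -0.665764, cos φ = 0.746162, sin λ = -0.767881, cos λ = 0.640592.
East component: ΔE = −sin λ·ΔX + cos λ·ΔY = −(-0.767881)(-78.2) + (0.640592)(-460.4) = -354.98 m.
1° of latitude spans 3600 × 30.90 = 111240 m; at latitude φ, 1° of longitude spans that × cos φ = 83003.1 m, so Δλ = -354.98 / 83003.1 × 3600 = -15.396″.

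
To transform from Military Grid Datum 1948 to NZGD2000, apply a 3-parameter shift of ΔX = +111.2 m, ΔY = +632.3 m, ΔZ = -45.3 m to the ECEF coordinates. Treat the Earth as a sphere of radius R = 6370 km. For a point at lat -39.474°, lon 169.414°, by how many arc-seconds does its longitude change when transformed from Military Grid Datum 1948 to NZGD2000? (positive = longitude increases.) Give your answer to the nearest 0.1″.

sin φ = -0.635728, cos φ = 0.771913, sin λ = 0.183711, cos λ = -0.982980.
East component: ΔE = −sin λ·ΔX + cos λ·ΔY = −(0.183711)(111.2) + (-0.982980)(632.3) = -641.97 m.
1° of latitude spans πR/180 = 111177 m; at latitude φ, 1° of longitude spans that × cos φ = 85819.4 m, so Δλ = -641.97 / 85819.4 × 3600 = -26.930″.

Δλ = -26.9″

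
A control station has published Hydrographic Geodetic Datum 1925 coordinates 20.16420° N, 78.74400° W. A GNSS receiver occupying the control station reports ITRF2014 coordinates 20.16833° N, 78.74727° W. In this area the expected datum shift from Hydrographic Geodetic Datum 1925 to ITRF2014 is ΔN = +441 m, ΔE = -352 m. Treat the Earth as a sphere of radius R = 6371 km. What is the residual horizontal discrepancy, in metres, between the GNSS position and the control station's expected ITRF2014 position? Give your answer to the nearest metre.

Observed coordinate differences: Δφ = +0.00413°, Δλ = -0.00327°.
Converting to metres (1° lat = 111195 m, cos φ = 0.938709): observed ΔN = 459.2 m, observed ΔE = -341.3 m.
Subtracting the expected shift leaves a residual of 459.2 − (441) = 18.2 m north and -341.3 − (-352) = 10.7 m east.
Residual distance = √(18.2² + 10.7²) = 21.1 m.

21 m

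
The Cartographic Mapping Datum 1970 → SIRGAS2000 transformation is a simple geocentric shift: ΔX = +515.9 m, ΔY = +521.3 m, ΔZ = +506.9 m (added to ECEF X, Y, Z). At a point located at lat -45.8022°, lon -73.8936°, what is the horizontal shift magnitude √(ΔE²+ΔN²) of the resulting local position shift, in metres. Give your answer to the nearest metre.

648 m

The local east axis at (φ, λ) is (−sin λ, cos λ, 0), so ΔE = −sin(-73.8936°)·515.9 + cos(-73.8936°)·521.3 = 640.27 m.
The local north axis is (−sin φ cos λ, −sin φ sin λ, cos φ), giving ΔN = 102.610 − 359.069 + 353.379 = 96.92 m.
Horizontal magnitude = √(ΔE² + ΔN²) = √(640.27² + 96.92²) = 647.56 m.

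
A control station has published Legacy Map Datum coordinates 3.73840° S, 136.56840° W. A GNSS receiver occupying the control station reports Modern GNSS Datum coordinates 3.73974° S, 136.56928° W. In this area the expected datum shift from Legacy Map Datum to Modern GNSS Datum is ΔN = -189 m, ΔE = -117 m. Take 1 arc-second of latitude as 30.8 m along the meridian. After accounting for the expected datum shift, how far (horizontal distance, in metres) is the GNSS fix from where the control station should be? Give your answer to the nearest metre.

45 m

Observed coordinate differences: Δφ = -0.00134°, Δλ = -0.00088°.
Converting to metres (1° lat = 110880 m, cos φ = 0.997872): observed ΔN = -148.6 m, observed ΔE = -97.4 m.
Subtracting the expected shift leaves a residual of -148.6 − (-189) = 40.4 m north and -97.4 − (-117) = 19.6 m east.
Residual distance = √(40.4² + 19.6²) = 44.9 m.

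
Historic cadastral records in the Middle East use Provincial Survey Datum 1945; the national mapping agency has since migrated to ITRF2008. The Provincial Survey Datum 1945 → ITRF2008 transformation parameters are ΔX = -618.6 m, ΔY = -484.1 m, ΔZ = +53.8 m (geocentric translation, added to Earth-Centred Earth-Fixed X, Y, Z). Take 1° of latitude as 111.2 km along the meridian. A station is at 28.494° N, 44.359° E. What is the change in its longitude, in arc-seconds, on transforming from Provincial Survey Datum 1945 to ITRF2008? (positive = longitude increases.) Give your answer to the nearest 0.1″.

sin φ = 0.477067, cos φ = 0.878867, sin λ = 0.699152, cos λ = 0.714973.
East component: ΔE = −sin λ·ΔX + cos λ·ΔY = −(0.699152)(-618.6) + (0.714973)(-484.1) = 86.38 m.
1° of latitude spans 111200 m; at latitude φ, 1° of longitude spans that × cos φ = 97730.0 m, so Δλ = 86.38 / 97730.0 × 3600 = 3.182″.

Δλ = 3.2″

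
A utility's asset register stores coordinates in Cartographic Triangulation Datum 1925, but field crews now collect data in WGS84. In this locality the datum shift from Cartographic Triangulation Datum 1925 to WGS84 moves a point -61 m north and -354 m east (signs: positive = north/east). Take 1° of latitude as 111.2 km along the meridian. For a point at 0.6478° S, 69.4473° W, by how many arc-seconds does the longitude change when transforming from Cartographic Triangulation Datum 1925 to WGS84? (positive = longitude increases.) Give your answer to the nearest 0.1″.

Δλ = -11.5″

At latitude -0.6478°, cos φ = 0.999936.
1° of longitude at this latitude = 111.2 × cos φ = 111.19 km, so Δλ = -354.0 / 111192.9 = -0.0031837° = -11.461″.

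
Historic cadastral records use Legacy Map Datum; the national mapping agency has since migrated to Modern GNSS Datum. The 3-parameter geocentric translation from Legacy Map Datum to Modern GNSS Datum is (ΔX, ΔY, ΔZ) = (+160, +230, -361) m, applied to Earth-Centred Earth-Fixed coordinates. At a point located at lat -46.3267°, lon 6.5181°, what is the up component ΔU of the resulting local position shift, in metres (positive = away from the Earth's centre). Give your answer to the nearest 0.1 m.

ΔU = 388.9 m

At φ = -46.3267°, λ = 6.5181°: sin φ = -0.723289, cos φ = 0.690545, sin λ = 0.113517, cos λ = 0.993536.
ΔU = cos φ cos λ·ΔX + cos φ sin λ·ΔY + sin φ·ΔZ = (0.690545)(0.993536)(160) + (0.690545)(0.113517)(230) + (-0.723289)(-361) = 388.91 m.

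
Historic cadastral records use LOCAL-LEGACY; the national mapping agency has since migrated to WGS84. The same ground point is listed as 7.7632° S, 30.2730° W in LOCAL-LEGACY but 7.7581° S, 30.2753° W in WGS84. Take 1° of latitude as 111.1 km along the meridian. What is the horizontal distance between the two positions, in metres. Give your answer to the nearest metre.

Δφ = -7.7581° − -7.7632° = +0.0051°; Δλ = -30.2753° − -30.2730° = -0.0023°.
ΔN = Δφ × 111100 = 566.6 m; ΔE = Δλ × 111100 × cos(-7.7632°) = -0.0023 × 111100 × 0.990835 = -253.2 m.
Distance = √(ΔE² + ΔN²) = √((-253.2)² + 566.6²) = 620.6 m.

621 m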